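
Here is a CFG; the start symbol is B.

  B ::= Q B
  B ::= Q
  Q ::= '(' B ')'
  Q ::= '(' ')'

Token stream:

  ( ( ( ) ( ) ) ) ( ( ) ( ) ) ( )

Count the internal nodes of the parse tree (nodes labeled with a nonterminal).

16

[B [Q ( [B [Q ( [B [Q ( )] [B [Q ( )]]] )]] )] [B [Q ( [B [Q ( )] [B [Q ( )]]] )] [B [Q ( )]]]]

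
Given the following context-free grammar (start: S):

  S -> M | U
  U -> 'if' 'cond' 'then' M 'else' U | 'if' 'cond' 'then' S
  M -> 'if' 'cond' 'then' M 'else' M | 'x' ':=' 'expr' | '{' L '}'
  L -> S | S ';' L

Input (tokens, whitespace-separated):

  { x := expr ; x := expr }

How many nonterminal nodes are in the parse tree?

[S [M { [L [S [M x := expr]] ; [L [S [M x := expr]]]] }]]

8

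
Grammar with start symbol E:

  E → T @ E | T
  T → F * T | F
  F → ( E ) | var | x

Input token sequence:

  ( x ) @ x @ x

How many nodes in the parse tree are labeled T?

[E [T [F ( [E [T [F x]]] )]] @ [E [T [F x]] @ [E [T [F x]]]]]

4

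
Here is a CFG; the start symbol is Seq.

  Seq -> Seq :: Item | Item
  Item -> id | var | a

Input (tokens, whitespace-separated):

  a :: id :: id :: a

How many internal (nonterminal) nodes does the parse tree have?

[Seq [Seq [Seq [Seq [Item a]] :: [Item id]] :: [Item id]] :: [Item a]]

8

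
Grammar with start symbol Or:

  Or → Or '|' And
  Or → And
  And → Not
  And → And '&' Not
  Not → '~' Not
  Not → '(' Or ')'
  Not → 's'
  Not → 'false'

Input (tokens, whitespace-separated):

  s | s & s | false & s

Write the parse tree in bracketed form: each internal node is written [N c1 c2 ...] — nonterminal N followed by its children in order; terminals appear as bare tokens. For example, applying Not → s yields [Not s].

[Or [Or [Or [And [Not s]]] | [And [And [Not s]] & [Not s]]] | [And [And [Not false]] & [Not s]]]

Or
Or | And
Or | And | And
And | And | And
Not | And | And
s | And | And
s | And & Not | And
s | Not & Not | And
s | s & Not | And
s | s & s | And
s | s & s | And & Not
s | s & s | Not & Not
s | s & s | false & Not
s | s & s | false & s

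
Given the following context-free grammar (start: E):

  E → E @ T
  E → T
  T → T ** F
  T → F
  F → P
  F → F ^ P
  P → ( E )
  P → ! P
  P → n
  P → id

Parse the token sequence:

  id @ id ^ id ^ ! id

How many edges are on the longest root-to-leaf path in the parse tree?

6

[E [E [T [F [P id]]]] @ [T [F [F [F [P id]] ^ [P id]] ^ [P ! [P id]]]]]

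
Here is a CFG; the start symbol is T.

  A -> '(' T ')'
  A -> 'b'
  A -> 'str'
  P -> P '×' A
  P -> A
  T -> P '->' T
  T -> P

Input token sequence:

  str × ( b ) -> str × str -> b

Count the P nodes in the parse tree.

[T [P [P [A str]] × [A ( [T [P [A b]]] )]] -> [T [P [P [A str]] × [A str]] -> [T [P [A b]]]]]

6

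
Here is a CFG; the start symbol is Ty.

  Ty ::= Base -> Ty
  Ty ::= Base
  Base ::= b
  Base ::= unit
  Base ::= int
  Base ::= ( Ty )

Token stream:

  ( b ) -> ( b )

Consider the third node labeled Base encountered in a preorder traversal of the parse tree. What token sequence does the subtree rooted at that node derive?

( b )

[Ty [Base ( [Ty [Base b]] )] -> [Ty [Base ( [Ty [Base b]] )]]]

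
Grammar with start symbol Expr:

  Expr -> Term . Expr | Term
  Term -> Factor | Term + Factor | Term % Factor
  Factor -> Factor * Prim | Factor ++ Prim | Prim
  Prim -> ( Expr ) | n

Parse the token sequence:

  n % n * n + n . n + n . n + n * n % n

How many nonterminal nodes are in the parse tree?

[Expr [Term [Term [Term [Factor [Prim n]]] % [Factor [Factor [Prim n]] * [Prim n]]] + [Factor [Prim n]]] . [Expr [Term [Term [Factor [Prim n]]] + [Factor [Prim n]]] . [Expr [Term [Term [Term [Factor [Prim n]]] + [Factor [Factor [Prim n]] * [Prim n]]] % [Factor [Prim n]]]]]]

31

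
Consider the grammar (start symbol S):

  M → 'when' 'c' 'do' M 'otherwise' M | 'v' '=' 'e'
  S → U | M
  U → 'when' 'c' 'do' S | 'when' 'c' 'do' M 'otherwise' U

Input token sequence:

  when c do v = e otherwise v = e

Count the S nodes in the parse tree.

[S [M when c do [M v = e] otherwise [M v = e]]]

1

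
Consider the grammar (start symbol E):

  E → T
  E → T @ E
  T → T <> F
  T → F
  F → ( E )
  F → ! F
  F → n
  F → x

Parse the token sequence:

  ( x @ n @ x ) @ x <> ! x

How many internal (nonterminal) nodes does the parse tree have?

[E [T [F ( [E [T [F x]] @ [E [T [F n]] @ [E [T [F x]]]]] )]] @ [E [T [T [F x]] <> [F ! [F x]]]]]

18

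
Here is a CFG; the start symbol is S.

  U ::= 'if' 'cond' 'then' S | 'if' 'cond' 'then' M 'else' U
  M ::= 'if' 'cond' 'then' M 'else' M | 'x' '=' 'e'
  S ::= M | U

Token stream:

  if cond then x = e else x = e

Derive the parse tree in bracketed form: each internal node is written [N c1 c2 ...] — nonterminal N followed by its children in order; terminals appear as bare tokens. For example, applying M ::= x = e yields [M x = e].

S
M
if cond then M else M
if cond then x = e else M
if cond then x = e else x = e

[S [M if cond then [M x = e] else [M x = e]]]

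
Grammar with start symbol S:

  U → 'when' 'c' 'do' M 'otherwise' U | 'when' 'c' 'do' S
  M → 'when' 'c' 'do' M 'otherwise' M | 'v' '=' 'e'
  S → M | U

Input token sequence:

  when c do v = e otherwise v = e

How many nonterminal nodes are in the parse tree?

4

[S [M when c do [M v = e] otherwise [M v = e]]]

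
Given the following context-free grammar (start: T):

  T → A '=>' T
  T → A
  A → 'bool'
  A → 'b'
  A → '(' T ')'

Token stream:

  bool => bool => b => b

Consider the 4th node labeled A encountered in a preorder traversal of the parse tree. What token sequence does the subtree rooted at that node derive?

b

[T [A bool] => [T [A bool] => [T [A b] => [T [A b]]]]]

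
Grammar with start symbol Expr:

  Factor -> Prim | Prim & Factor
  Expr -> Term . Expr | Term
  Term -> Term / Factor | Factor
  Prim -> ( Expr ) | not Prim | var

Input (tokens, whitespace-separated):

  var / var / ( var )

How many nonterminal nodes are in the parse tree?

[Expr [Term [Term [Term [Factor [Prim var]]] / [Factor [Prim var]]] / [Factor [Prim ( [Expr [Term [Factor [Prim var]]]] )]]]]

14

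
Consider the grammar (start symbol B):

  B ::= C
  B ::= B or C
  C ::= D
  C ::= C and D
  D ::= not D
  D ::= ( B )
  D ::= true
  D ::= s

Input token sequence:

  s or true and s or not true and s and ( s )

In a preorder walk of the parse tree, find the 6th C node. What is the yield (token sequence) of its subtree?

[B [B [B [C [D s]]] or [C [C [D true]] and [D s]]] or [C [C [C [D not [D true]]] and [D s]] and [D ( [B [C [D s]]] )]]]

not true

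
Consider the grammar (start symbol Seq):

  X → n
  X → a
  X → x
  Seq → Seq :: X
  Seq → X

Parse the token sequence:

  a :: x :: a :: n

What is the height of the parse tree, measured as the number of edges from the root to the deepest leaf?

5

[Seq [Seq [Seq [Seq [X a]] :: [X x]] :: [X a]] :: [X n]]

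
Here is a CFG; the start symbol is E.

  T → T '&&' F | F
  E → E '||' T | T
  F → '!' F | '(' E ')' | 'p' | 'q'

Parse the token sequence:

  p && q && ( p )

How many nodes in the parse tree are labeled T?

4

[E [T [T [T [F p]] && [F q]] && [F ( [E [T [F p]]] )]]]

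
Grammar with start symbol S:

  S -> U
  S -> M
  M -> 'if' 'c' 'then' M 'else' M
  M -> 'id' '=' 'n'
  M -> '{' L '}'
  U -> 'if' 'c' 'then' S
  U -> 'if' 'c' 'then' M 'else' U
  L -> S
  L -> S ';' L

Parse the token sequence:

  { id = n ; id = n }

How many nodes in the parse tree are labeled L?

[S [M { [L [S [M id = n]] ; [L [S [M id = n]]]] }]]

2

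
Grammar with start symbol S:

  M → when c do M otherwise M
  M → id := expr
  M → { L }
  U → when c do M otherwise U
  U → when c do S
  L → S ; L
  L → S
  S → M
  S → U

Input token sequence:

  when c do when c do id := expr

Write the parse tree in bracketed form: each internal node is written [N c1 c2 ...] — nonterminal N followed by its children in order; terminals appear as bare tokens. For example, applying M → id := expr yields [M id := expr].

S
U
when c do S
when c do U
when c do when c do S
when c do when c do M
when c do when c do id := expr

[S [U when c do [S [U when c do [S [M id := expr]]]]]]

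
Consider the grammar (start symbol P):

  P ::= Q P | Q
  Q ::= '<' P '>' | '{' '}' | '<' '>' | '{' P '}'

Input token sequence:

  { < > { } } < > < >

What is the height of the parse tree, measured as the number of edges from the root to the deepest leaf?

5

[P [Q { [P [Q < >] [P [Q { }]]] }] [P [Q < >] [P [Q < >]]]]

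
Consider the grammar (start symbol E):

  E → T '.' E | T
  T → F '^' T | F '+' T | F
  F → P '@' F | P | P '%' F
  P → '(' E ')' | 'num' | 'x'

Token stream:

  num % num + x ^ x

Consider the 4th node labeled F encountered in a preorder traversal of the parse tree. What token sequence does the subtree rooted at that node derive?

x

[E [T [F [P num] % [F [P num]]] + [T [F [P x]] ^ [T [F [P x]]]]]]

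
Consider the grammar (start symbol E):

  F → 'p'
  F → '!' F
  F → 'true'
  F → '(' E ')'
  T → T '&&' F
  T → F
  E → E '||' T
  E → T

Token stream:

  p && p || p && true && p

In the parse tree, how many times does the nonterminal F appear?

[E [E [T [T [F p]] && [F p]]] || [T [T [T [F p]] && [F true]] && [F p]]]

5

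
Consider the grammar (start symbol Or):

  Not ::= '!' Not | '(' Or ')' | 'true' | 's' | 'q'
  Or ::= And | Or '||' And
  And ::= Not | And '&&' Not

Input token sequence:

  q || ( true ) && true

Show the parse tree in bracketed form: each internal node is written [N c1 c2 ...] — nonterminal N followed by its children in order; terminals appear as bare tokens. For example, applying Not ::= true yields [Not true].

[Or [Or [And [Not q]]] || [And [And [Not ( [Or [And [Not true]]] )]] && [Not true]]]

Or
Or || And
And || And
Not || And
q || And
q || And && Not
q || Not && Not
q || ( Or ) && Not
q || ( And ) && Not
q || ( Not ) && Not
q || ( true ) && Not
q || ( true ) && true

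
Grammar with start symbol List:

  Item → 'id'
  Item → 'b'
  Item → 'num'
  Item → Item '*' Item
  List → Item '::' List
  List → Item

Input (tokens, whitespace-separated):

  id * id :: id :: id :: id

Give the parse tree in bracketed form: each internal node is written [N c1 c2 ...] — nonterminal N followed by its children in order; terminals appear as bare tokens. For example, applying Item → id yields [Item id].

List
Item :: List
Item * Item :: List
id * Item :: List
id * id :: List
id * id :: Item :: List
id * id :: id :: List
id * id :: id :: Item :: List
id * id :: id :: id :: List
id * id :: id :: id :: Item
id * id :: id :: id :: id

[List [Item [Item id] * [Item id]] :: [List [Item id] :: [List [Item id] :: [List [Item id]]]]]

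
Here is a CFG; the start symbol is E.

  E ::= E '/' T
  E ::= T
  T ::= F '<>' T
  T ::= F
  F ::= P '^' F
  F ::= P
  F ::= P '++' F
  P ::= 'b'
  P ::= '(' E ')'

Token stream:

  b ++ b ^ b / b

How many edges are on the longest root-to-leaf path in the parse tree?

[E [E [T [F [P b] ++ [F [P b] ^ [F [P b]]]]]] / [T [F [P b]]]]

7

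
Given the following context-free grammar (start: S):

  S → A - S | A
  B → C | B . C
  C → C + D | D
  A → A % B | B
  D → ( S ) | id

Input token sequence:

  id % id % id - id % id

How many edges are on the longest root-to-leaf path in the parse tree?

[S [A [A [A [B [C [D id]]]] % [B [C [D id]]]] % [B [C [D id]]]] - [S [A [A [B [C [D id]]]] % [B [C [D id]]]]]]

7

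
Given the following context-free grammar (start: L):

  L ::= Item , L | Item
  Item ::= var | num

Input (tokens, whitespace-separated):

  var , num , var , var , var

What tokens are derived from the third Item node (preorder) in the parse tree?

[L [Item var] , [L [Item num] , [L [Item var] , [L [Item var] , [L [Item var]]]]]]

var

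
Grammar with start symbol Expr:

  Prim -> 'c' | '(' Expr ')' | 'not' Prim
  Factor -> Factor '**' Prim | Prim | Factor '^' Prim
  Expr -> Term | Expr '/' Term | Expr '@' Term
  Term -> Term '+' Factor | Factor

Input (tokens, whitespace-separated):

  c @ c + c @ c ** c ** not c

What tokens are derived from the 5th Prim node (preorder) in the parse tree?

c

[Expr [Expr [Expr [Term [Factor [Prim c]]]] @ [Term [Term [Factor [Prim c]]] + [Factor [Prim c]]]] @ [Term [Factor [Factor [Factor [Prim c]] ** [Prim c]] ** [Prim not [Prim c]]]]]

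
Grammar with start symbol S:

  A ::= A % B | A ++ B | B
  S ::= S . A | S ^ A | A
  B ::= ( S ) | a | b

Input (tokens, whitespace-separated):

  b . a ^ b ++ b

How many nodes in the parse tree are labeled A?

4

[S [S [S [A [B b]]] . [A [B a]]] ^ [A [A [B b]] ++ [B b]]]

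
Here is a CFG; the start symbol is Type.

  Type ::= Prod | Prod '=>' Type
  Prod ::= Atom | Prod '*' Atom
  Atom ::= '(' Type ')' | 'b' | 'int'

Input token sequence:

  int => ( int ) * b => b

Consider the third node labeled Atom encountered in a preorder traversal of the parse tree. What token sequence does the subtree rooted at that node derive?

int

[Type [Prod [Atom int]] => [Type [Prod [Prod [Atom ( [Type [Prod [Atom int]]] )]] * [Atom b]] => [Type [Prod [Atom b]]]]]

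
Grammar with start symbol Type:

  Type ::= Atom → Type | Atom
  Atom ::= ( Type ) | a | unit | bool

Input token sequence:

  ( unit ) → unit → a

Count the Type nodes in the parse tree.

[Type [Atom ( [Type [Atom unit]] )] → [Type [Atom unit] → [Type [Atom a]]]]

4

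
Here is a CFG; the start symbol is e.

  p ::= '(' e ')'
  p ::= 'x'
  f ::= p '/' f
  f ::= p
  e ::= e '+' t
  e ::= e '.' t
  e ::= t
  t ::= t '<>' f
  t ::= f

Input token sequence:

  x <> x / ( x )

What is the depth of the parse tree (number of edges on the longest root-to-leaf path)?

9

[e [t [t [f [p x]]] <> [f [p x] / [f [p ( [e [t [f [p x]]]] )]]]]]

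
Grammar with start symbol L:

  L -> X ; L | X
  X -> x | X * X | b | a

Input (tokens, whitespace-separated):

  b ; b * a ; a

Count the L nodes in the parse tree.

3

[L [X b] ; [L [X [X b] * [X a]] ; [L [X a]]]]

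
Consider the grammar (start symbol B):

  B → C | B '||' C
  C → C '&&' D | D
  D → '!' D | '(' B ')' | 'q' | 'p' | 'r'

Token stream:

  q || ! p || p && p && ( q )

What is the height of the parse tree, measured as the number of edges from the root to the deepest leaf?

6

[B [B [B [C [D q]]] || [C [D ! [D p]]]] || [C [C [C [D p]] && [D p]] && [D ( [B [C [D q]]] )]]]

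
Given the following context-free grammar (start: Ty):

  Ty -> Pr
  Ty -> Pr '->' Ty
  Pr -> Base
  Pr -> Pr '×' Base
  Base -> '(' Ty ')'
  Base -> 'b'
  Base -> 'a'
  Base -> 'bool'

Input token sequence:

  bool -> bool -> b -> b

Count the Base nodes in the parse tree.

[Ty [Pr [Base bool]] -> [Ty [Pr [Base bool]] -> [Ty [Pr [Base b]] -> [Ty [Pr [Base b]]]]]]

4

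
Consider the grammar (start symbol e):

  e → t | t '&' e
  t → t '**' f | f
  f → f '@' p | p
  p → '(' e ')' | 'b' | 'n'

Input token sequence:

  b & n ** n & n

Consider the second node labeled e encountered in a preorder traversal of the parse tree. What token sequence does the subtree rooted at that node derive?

[e [t [f [p b]]] & [e [t [t [f [p n]]] ** [f [p n]]] & [e [t [f [p n]]]]]]

n ** n & n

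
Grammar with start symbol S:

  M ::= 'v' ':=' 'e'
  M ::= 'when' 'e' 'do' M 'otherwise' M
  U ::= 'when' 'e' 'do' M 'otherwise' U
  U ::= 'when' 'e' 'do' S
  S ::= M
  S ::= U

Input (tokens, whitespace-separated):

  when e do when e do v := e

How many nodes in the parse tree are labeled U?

2

[S [U when e do [S [U when e do [S [M v := e]]]]]]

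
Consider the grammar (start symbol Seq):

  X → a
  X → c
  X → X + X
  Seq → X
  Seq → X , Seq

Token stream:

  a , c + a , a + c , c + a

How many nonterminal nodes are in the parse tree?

[Seq [X a] , [Seq [X [X c] + [X a]] , [Seq [X [X a] + [X c]] , [Seq [X [X c] + [X a]]]]]]

14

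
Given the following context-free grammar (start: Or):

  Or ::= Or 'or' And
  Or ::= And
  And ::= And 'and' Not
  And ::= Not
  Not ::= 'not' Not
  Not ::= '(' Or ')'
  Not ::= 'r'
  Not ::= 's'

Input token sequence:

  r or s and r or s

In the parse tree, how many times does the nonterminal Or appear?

[Or [Or [Or [And [Not r]]] or [And [And [Not s]] and [Not r]]] or [And [Not s]]]

3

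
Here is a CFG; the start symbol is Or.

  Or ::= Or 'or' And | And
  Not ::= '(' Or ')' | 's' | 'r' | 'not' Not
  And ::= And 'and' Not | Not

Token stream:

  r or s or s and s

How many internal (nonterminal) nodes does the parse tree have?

11

[Or [Or [Or [And [Not r]]] or [And [Not s]]] or [And [And [Not s]] and [Not s]]]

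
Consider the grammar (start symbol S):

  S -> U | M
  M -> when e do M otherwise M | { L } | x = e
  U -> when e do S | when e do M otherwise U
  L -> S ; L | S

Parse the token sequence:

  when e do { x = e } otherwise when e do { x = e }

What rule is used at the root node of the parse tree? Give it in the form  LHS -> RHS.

S -> U

[S [U when e do [M { [L [S [M x = e]]] }] otherwise [U when e do [S [M { [L [S [M x = e]]] }]]]]]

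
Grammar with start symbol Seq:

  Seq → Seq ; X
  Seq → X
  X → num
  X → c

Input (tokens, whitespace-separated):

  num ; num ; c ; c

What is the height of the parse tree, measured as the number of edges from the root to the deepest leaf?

[Seq [Seq [Seq [Seq [X num]] ; [X num]] ; [X c]] ; [X c]]

5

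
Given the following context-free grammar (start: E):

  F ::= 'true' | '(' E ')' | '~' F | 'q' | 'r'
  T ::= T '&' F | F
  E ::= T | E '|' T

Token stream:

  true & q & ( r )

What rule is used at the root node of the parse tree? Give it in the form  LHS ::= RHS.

E ::= T

[E [T [T [T [F true]] & [F q]] & [F ( [E [T [F r]]] )]]]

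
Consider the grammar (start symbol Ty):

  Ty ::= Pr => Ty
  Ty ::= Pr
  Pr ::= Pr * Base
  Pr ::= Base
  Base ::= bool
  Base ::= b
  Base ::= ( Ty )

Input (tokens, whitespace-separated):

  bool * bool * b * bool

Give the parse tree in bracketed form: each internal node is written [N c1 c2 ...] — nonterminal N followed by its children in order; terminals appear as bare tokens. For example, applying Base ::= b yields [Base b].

Ty
Pr
Pr * Base
Pr * Base * Base
Pr * Base * Base * Base
Base * Base * Base * Base
bool * Base * Base * Base
bool * bool * Base * Base
bool * bool * b * Base
bool * bool * b * bool

[Ty [Pr [Pr [Pr [Pr [Base bool]] * [Base bool]] * [Base b]] * [Base bool]]]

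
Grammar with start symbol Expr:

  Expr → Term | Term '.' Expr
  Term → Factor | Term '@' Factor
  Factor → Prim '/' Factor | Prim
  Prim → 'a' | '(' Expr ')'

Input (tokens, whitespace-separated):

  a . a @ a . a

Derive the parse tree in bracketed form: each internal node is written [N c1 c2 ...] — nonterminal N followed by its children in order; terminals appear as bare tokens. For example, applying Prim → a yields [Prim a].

[Expr [Term [Factor [Prim a]]] . [Expr [Term [Term [Factor [Prim a]]] @ [Factor [Prim a]]] . [Expr [Term [Factor [Prim a]]]]]]

Expr
Term . Expr
Factor . Expr
Prim . Expr
a . Expr
a . Term . Expr
a . Term @ Factor . Expr
a . Factor @ Factor . Expr
a . Prim @ Factor . Expr
a . a @ Factor . Expr
a . a @ Prim . Expr
a . a @ a . Expr
a . a @ a . Term
a . a @ a . Factor
a . a @ a . Prim
a . a @ a . a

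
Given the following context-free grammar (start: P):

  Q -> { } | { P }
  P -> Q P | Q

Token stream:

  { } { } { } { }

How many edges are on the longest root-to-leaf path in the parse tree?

[P [Q { }] [P [Q { }] [P [Q { }] [P [Q { }]]]]]

5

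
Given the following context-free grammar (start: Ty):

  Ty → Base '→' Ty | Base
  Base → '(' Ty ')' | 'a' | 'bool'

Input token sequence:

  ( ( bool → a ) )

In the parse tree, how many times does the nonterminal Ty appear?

4

[Ty [Base ( [Ty [Base ( [Ty [Base bool] → [Ty [Base a]]] )]] )]]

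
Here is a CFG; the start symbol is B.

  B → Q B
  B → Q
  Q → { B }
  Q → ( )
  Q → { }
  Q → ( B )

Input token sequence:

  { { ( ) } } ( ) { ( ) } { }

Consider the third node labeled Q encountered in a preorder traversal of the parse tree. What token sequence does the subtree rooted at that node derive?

( )

[B [Q { [B [Q { [B [Q ( )]] }]] }] [B [Q ( )] [B [Q { [B [Q ( )]] }] [B [Q { }]]]]]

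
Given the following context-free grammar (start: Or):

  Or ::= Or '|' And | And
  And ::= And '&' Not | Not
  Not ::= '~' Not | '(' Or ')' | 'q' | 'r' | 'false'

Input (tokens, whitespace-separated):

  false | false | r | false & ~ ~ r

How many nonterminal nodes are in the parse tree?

16

[Or [Or [Or [Or [And [Not false]]] | [And [Not false]]] | [And [Not r]]] | [And [And [Not false]] & [Not ~ [Not ~ [Not r]]]]]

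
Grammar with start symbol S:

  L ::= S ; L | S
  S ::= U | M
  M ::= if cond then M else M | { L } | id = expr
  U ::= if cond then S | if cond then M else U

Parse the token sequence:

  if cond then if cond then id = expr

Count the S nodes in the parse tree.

3

[S [U if cond then [S [U if cond then [S [M id = expr]]]]]]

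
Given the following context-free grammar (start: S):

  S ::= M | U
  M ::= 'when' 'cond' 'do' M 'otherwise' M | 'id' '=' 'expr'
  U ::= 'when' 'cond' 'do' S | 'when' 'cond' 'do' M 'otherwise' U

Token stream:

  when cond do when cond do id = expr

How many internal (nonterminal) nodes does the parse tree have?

6

[S [U when cond do [S [U when cond do [S [M id = expr]]]]]]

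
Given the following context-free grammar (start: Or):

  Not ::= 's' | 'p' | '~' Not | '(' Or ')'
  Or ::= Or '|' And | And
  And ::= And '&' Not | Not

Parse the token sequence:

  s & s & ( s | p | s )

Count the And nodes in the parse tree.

[Or [And [And [And [Not s]] & [Not s]] & [Not ( [Or [Or [Or [And [Not s]]] | [And [Not p]]] | [And [Not s]]] )]]]

6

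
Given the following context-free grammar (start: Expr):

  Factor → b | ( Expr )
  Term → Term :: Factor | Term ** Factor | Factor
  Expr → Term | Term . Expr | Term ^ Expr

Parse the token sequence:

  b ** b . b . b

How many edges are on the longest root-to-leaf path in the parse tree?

5

[Expr [Term [Term [Factor b]] ** [Factor b]] . [Expr [Term [Factor b]] . [Expr [Term [Factor b]]]]]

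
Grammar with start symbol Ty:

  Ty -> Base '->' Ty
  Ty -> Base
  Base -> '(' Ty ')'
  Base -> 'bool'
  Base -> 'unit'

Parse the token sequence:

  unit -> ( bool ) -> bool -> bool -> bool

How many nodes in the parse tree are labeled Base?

[Ty [Base unit] -> [Ty [Base ( [Ty [Base bool]] )] -> [Ty [Base bool] -> [Ty [Base bool] -> [Ty [Base bool]]]]]]

6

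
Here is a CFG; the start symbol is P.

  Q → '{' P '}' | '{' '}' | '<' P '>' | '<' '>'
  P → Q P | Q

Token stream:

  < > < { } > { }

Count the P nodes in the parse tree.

4

[P [Q < >] [P [Q < [P [Q { }]] >] [P [Q { }]]]]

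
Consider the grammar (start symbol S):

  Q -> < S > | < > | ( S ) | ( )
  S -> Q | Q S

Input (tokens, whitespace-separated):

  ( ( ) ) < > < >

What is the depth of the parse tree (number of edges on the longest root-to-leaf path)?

[S [Q ( [S [Q ( )]] )] [S [Q < >] [S [Q < >]]]]

4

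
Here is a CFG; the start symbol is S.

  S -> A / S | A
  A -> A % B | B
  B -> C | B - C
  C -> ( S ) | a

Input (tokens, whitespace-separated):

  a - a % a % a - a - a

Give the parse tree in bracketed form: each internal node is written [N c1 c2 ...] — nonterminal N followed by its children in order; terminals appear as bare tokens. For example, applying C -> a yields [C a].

[S [A [A [A [B [B [C a]] - [C a]]] % [B [C a]]] % [B [B [B [C a]] - [C a]] - [C a]]]]

S
A
A % B
A % B % B
B % B % B
B - C % B % B
C - C % B % B
a - C % B % B
a - a % B % B
a - a % C % B
a - a % a % B
a - a % a % B - C
a - a % a % B - C - C
a - a % a % C - C - C
a - a % a % a - C - C
a - a % a % a - a - C
a - a % a % a - a - a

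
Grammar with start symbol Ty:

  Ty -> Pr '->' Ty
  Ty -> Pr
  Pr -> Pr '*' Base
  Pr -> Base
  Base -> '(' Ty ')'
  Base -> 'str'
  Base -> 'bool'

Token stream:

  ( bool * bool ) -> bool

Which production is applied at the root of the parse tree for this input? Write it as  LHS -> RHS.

Ty -> Pr '->' Ty

[Ty [Pr [Base ( [Ty [Pr [Pr [Base bool]] * [Base bool]]] )]] -> [Ty [Pr [Base bool]]]]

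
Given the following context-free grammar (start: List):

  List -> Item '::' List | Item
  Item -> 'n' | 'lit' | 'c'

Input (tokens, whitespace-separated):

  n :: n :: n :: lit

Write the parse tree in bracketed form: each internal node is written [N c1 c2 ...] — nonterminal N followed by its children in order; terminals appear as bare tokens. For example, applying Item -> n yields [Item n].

[List [Item n] :: [List [Item n] :: [List [Item n] :: [List [Item lit]]]]]

List
Item :: List
n :: List
n :: Item :: List
n :: n :: List
n :: n :: Item :: List
n :: n :: n :: List
n :: n :: n :: Item
n :: n :: n :: lit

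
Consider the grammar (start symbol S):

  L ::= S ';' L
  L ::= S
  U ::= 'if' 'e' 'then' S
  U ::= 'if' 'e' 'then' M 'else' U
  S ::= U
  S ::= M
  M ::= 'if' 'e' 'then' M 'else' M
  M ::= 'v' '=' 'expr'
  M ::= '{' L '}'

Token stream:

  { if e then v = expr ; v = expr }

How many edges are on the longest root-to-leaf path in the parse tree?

7

[S [M { [L [S [U if e then [S [M v = expr]]]] ; [L [S [M v = expr]]]] }]]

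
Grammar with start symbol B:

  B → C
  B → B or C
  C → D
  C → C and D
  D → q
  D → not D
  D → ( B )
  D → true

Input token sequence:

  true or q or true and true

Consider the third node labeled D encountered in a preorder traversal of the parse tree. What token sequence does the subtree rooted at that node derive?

true

[B [B [B [C [D true]]] or [C [D q]]] or [C [C [D true]] and [D true]]]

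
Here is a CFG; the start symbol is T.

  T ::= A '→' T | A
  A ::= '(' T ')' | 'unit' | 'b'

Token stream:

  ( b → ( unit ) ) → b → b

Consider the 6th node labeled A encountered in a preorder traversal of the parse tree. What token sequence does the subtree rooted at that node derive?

[T [A ( [T [A b] → [T [A ( [T [A unit]] )]]] )] → [T [A b] → [T [A b]]]]

b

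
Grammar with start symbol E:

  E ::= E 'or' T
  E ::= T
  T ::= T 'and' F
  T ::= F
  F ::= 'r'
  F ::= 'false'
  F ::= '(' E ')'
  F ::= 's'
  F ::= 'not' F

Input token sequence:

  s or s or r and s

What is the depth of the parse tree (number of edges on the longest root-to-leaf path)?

[E [E [E [T [F s]]] or [T [F s]]] or [T [T [F r]] and [F s]]]

5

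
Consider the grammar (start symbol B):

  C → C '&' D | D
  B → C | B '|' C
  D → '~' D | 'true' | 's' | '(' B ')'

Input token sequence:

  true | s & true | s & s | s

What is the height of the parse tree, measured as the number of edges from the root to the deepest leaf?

6

[B [B [B [B [C [D true]]] | [C [C [D s]] & [D true]]] | [C [C [D s]] & [D s]]] | [C [D s]]]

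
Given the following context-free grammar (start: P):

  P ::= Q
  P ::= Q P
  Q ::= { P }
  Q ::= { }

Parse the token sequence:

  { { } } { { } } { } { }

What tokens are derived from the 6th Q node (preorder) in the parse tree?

{ }

[P [Q { [P [Q { }]] }] [P [Q { [P [Q { }]] }] [P [Q { }] [P [Q { }]]]]]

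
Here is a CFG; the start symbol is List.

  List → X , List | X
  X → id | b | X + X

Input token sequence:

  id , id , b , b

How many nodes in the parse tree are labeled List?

4

[List [X id] , [List [X id] , [List [X b] , [List [X b]]]]]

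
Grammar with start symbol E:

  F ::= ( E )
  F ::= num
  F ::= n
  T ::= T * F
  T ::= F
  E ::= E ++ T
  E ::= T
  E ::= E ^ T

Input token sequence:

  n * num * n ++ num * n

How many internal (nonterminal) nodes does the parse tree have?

[E [E [T [T [T [F n]] * [F num]] * [F n]]] ++ [T [T [F num]] * [F n]]]

12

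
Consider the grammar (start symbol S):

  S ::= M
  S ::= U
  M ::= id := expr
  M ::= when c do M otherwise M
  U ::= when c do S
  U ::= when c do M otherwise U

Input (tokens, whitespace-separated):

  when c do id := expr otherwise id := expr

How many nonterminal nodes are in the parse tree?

4

[S [M when c do [M id := expr] otherwise [M id := expr]]]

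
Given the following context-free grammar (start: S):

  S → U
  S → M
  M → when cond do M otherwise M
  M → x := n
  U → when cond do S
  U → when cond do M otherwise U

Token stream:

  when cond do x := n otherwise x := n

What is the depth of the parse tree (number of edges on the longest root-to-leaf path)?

3

[S [M when cond do [M x := n] otherwise [M x := n]]]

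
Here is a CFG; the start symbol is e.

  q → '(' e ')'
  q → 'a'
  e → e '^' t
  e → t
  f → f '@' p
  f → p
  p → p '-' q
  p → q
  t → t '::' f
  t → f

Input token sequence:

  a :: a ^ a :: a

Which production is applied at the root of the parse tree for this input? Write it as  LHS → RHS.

e → e '^' t

[e [e [t [t [f [p [q a]]]] :: [f [p [q a]]]]] ^ [t [t [f [p [q a]]]] :: [f [p [q a]]]]]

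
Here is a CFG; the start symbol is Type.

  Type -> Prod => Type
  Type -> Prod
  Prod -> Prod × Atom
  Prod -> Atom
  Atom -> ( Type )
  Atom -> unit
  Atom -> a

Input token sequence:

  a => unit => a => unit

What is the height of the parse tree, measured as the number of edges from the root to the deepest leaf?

6

[Type [Prod [Atom a]] => [Type [Prod [Atom unit]] => [Type [Prod [Atom a]] => [Type [Prod [Atom unit]]]]]]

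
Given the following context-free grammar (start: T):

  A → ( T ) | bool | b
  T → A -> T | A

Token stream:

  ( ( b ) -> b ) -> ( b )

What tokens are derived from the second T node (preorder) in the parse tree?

( b ) -> b

[T [A ( [T [A ( [T [A b]] )] -> [T [A b]]] )] -> [T [A ( [T [A b]] )]]]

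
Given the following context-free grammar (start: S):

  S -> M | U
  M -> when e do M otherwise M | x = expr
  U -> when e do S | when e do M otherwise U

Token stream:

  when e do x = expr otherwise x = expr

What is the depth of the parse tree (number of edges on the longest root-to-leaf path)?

[S [M when e do [M x = expr] otherwise [M x = expr]]]

3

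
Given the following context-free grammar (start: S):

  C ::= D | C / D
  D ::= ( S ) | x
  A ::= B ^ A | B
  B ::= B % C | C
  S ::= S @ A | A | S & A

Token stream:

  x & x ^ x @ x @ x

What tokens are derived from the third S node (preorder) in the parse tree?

x & x ^ x

[S [S [S [S [A [B [C [D x]]]]] & [A [B [C [D x]]] ^ [A [B [C [D x]]]]]] @ [A [B [C [D x]]]]] @ [A [B [C [D x]]]]]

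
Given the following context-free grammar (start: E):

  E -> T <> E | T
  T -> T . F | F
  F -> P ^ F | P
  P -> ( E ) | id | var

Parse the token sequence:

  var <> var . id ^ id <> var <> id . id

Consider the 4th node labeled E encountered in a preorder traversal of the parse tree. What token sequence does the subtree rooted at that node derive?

id . id

[E [T [F [P var]]] <> [E [T [T [F [P var]]] . [F [P id] ^ [F [P id]]]] <> [E [T [F [P var]]] <> [E [T [T [F [P id]]] . [F [P id]]]]]]]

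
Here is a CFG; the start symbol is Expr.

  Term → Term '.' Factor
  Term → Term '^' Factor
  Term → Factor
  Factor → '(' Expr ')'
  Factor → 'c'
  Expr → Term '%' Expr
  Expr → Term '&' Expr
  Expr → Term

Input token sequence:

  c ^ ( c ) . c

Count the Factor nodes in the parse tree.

[Expr [Term [Term [Term [Factor c]] ^ [Factor ( [Expr [Term [Factor c]]] )]] . [Factor c]]]

4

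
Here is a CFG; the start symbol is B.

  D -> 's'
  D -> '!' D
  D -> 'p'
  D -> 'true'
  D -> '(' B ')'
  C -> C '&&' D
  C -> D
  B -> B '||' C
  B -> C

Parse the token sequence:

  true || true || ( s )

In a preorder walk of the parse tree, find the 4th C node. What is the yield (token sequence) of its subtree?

s

[B [B [B [C [D true]]] || [C [D true]]] || [C [D ( [B [C [D s]]] )]]]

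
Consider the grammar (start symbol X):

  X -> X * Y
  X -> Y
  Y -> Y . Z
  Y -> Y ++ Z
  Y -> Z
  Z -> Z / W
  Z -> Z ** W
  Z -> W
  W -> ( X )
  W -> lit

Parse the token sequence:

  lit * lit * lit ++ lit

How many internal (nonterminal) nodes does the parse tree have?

[X [X [X [Y [Z [W lit]]]] * [Y [Z [W lit]]]] * [Y [Y [Z [W lit]]] ++ [Z [W lit]]]]

15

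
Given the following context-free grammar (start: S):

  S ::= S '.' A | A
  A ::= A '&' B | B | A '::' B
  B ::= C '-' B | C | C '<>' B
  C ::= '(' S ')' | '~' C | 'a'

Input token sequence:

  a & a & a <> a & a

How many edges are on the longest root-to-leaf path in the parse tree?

[S [A [A [A [A [B [C a]]] & [B [C a]]] & [B [C a] <> [B [C a]]]] & [B [C a]]]]

7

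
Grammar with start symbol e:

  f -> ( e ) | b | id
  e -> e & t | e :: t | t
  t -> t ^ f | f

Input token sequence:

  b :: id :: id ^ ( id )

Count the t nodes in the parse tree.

[e [e [e [t [f b]]] :: [t [f id]]] :: [t [t [f id]] ^ [f ( [e [t [f id]]] )]]]

5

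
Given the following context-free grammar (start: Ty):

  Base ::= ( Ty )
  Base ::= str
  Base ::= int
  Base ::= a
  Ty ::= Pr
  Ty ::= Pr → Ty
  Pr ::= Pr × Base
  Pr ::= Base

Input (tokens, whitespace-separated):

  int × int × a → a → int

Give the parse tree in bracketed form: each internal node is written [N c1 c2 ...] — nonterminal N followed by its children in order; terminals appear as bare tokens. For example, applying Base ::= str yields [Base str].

[Ty [Pr [Pr [Pr [Base int]] × [Base int]] × [Base a]] → [Ty [Pr [Base a]] → [Ty [Pr [Base int]]]]]

Ty
Pr → Ty
Pr × Base → Ty
Pr × Base × Base → Ty
Base × Base × Base → Ty
int × Base × Base → Ty
int × int × Base → Ty
int × int × a → Ty
int × int × a → Pr → Ty
int × int × a → Base → Ty
int × int × a → a → Ty
int × int × a → a → Pr
int × int × a → a → Base
int × int × a → a → int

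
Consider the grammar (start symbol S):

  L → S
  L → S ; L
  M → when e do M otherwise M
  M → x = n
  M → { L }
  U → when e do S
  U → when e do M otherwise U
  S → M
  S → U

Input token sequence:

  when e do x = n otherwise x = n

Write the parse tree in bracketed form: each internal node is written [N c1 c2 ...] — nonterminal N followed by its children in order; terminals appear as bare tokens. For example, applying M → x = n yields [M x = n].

S
M
when e do M otherwise M
when e do x = n otherwise M
when e do x = n otherwise x = n

[S [M when e do [M x = n] otherwise [M x = n]]]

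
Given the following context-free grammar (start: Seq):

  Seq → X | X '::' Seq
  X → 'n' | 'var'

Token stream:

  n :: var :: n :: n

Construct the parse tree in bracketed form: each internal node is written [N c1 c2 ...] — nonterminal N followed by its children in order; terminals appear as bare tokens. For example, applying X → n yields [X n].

Seq
X :: Seq
n :: Seq
n :: X :: Seq
n :: var :: Seq
n :: var :: X :: Seq
n :: var :: n :: Seq
n :: var :: n :: X
n :: var :: n :: n

[Seq [X n] :: [Seq [X var] :: [Seq [X n] :: [Seq [X n]]]]]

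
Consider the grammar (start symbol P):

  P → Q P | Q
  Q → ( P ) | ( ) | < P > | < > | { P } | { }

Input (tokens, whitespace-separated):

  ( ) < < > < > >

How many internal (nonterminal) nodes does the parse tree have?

[P [Q ( )] [P [Q < [P [Q < >] [P [Q < >]]] >]]]

8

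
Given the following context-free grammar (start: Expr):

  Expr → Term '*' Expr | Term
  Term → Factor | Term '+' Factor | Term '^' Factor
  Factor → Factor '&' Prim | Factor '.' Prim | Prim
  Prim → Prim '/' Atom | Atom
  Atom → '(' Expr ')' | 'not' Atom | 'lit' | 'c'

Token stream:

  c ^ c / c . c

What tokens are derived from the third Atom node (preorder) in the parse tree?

c

[Expr [Term [Term [Factor [Prim [Atom c]]]] ^ [Factor [Factor [Prim [Prim [Atom c]] / [Atom c]]] . [Prim [Atom c]]]]]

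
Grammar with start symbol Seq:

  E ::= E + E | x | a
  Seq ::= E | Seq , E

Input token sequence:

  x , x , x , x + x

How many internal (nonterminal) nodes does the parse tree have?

10

[Seq [Seq [Seq [Seq [E x]] , [E x]] , [E x]] , [E [E x] + [E x]]]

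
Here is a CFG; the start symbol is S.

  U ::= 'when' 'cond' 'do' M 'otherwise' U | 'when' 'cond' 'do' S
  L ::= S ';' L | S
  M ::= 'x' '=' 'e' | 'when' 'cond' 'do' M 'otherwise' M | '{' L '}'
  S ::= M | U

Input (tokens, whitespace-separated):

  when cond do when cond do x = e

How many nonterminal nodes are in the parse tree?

6

[S [U when cond do [S [U when cond do [S [M x = e]]]]]]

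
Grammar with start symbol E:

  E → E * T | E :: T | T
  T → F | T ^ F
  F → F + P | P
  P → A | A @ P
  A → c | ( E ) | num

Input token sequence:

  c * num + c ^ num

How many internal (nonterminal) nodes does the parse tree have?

[E [E [T [F [P [A c]]]]] * [T [T [F [F [P [A num]]] + [P [A c]]]] ^ [F [P [A num]]]]]

17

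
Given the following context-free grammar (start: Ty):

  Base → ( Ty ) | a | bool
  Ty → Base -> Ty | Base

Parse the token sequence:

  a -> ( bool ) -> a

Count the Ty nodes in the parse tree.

4

[Ty [Base a] -> [Ty [Base ( [Ty [Base bool]] )] -> [Ty [Base a]]]]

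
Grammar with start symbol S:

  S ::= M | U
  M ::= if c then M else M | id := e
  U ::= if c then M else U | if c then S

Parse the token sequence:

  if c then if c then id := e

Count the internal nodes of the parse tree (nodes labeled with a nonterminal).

[S [U if c then [S [U if c then [S [M id := e]]]]]]

6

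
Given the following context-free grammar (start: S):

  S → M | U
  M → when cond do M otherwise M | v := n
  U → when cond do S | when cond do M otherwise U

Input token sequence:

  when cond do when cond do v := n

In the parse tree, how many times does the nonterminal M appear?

1

[S [U when cond do [S [U when cond do [S [M v := n]]]]]]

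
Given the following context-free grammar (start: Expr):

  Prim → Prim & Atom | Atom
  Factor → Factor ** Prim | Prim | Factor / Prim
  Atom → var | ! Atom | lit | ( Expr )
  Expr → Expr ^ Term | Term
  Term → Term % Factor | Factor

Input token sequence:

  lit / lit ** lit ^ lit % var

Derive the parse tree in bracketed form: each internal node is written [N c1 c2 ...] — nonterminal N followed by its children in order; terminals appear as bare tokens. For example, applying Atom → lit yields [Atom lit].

[Expr [Expr [Term [Factor [Factor [Factor [Prim [Atom lit]]] / [Prim [Atom lit]]] ** [Prim [Atom lit]]]]] ^ [Term [Term [Factor [Prim [Atom lit]]]] % [Factor [Prim [Atom var]]]]]

Expr
Expr ^ Term
Term ^ Term
Factor ^ Term
Factor ** Prim ^ Term
Factor / Prim ** Prim ^ Term
Prim / Prim ** Prim ^ Term
Atom / Prim ** Prim ^ Term
lit / Prim ** Prim ^ Term
lit / Atom ** Prim ^ Term
lit / lit ** Prim ^ Term
lit / lit ** Atom ^ Term
lit / lit ** lit ^ Term
lit / lit ** lit ^ Term % Factor
lit / lit ** lit ^ Factor % Factor
lit / lit ** lit ^ Prim % Factor
lit / lit ** lit ^ Atom % Factor
lit / lit ** lit ^ lit % Factor
lit / lit ** lit ^ lit % Prim
lit / lit ** lit ^ lit % Atom
lit / lit ** lit ^ lit % var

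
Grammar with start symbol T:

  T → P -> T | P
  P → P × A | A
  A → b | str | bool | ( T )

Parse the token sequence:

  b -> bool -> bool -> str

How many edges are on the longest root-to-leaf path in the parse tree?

[T [P [A b]] -> [T [P [A bool]] -> [T [P [A bool]] -> [T [P [A str]]]]]]

6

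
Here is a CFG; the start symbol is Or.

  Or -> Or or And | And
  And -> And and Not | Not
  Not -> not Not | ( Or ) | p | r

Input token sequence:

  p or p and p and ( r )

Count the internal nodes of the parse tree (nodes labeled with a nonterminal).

[Or [Or [And [Not p]]] or [And [And [And [Not p]] and [Not p]] and [Not ( [Or [And [Not r]]] )]]]

13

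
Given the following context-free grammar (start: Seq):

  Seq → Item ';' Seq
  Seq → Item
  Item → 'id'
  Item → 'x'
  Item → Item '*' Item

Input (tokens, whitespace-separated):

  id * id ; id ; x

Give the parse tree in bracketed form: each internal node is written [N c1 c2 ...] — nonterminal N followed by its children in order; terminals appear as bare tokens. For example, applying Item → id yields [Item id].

Seq
Item ; Seq
Item * Item ; Seq
id * Item ; Seq
id * id ; Seq
id * id ; Item ; Seq
id * id ; id ; Seq
id * id ; id ; Item
id * id ; id ; x

[Seq [Item [Item id] * [Item id]] ; [Seq [Item id] ; [Seq [Item x]]]]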